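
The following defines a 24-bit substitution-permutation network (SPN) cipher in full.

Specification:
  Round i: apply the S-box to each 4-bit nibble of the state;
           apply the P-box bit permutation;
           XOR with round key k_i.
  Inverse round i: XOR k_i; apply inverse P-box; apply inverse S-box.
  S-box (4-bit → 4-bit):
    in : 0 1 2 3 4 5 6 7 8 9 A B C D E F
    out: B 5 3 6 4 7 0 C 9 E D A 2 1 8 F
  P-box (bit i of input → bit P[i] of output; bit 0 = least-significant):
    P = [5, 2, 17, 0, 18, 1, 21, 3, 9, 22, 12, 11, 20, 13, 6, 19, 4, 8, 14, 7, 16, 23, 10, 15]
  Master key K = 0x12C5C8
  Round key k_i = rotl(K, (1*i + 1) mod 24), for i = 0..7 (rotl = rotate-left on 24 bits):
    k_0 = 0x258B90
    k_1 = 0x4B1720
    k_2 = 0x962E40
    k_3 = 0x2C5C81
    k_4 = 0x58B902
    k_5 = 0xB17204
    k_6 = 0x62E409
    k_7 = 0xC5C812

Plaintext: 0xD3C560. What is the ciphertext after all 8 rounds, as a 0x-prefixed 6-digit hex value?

s_0 = plaintext = 0xD3C560
s_1 = Round(s_0, k_0) = 0x64F8B5
s_2 = Round(s_1, k_1) = 0x517D4E
s_3 = Round(s_2, k_2) = 0x3F6811
s_4 = Round(s_3, k_3) = 0x8A1331
s_5 = Round(s_4, k_4) = 0x2B69F0
s_6 = Round(s_5, k_5) = 0x546BAB
s_7 = Round(s_6, k_6) = 0x87A804
s_8 = Round(s_7, k_7) = 0xDA02D8

0xDA02D8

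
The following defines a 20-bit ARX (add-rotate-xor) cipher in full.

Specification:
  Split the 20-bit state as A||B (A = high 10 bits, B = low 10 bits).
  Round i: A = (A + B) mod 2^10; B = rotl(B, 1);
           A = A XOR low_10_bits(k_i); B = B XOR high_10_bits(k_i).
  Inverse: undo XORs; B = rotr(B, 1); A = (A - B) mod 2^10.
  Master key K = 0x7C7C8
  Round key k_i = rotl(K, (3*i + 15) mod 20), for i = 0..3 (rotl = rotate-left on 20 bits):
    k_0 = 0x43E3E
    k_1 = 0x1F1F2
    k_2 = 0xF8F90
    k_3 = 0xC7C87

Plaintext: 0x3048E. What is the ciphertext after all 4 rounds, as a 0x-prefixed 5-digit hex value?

0x041B0

s_0 = plaintext = 0x3048E
s_1 = Round(s_0, k_0) = 0xDC413
s_2 = Round(s_1, k_1) = 0x9D85A
s_3 = Round(s_2, k_2) = 0x50357
s_4 = Round(s_3, k_3) = 0x041B0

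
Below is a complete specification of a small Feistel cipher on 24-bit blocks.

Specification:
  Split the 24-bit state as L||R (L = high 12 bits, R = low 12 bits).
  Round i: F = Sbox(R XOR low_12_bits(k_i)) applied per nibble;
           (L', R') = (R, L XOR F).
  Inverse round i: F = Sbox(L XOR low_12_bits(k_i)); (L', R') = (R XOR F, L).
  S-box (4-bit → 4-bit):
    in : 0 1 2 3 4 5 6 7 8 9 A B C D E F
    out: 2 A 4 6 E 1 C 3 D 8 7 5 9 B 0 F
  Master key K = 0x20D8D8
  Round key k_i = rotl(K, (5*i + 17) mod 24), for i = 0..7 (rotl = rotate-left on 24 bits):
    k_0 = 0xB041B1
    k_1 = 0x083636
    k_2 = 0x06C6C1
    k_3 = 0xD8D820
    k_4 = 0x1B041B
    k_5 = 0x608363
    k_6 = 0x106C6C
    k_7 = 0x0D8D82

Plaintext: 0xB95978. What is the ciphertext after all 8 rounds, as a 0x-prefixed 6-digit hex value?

s_0 = plaintext = 0xB95978
s_1 = Round(s_0, k_0) = 0x97860D
s_2 = Round(s_1, k_1) = 0x60DB1D
s_3 = Round(s_2, k_2) = 0xB1DDB4
s_4 = Round(s_3, k_3) = 0xDB4A93
s_5 = Round(s_4, k_4) = 0xA93D69
s_6 = Round(s_5, k_5) = 0xD69AB4
s_7 = Round(s_6, k_6) = 0xAB41D4
s_8 = Round(s_7, k_7) = 0x1D43A8

0x1D43A8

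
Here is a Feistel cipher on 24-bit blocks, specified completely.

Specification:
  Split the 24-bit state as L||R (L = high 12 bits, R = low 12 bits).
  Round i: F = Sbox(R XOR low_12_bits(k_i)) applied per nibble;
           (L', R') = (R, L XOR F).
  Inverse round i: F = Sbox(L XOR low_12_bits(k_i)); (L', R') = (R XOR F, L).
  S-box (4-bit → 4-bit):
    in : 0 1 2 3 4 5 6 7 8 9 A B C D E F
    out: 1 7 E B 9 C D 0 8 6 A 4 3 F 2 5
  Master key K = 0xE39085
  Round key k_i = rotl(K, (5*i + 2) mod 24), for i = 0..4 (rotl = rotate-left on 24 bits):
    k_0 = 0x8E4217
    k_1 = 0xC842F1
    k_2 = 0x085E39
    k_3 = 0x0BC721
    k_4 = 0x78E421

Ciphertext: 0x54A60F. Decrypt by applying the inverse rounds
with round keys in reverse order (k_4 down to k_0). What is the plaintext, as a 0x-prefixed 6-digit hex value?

s_0 = ciphertext = 0x54A60F
s_1 = InvRound(s_0, k_4) = 0x1DB54A
s_2 = InvRound(s_1, k_3) = 0x8101DB
s_3 = InvRound(s_2, k_2) = 0xC3D810
s_4 = InvRound(s_3, k_1) = 0xA23C3D
s_5 = InvRound(s_4, k_0) = 0x484A23

0x484A23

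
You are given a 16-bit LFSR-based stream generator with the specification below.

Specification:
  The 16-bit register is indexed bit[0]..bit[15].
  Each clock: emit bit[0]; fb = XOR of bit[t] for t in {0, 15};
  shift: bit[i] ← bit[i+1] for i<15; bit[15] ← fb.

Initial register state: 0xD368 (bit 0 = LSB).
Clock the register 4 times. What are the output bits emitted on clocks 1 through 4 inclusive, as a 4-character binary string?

reg_0 = 0xD368
clock 1: out=0, reg = 0xE9B4
clock 2: out=0, reg = 0xF4DA
clock 3: out=0, reg = 0xFA6D
clock 4: out=1, reg = 0x7D36

0001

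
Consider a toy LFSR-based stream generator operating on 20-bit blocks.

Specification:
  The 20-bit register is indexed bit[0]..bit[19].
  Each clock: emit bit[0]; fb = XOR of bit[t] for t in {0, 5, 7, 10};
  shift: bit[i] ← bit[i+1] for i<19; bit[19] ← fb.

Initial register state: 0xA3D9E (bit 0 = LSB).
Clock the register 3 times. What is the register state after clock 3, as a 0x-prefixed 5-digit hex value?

0xD47B3

reg_0 = 0xA3D9E
clock 1: out=0, reg = 0x51ECF
clock 2: out=1, reg = 0xA8F67
clock 3: out=1, reg = 0xD47B3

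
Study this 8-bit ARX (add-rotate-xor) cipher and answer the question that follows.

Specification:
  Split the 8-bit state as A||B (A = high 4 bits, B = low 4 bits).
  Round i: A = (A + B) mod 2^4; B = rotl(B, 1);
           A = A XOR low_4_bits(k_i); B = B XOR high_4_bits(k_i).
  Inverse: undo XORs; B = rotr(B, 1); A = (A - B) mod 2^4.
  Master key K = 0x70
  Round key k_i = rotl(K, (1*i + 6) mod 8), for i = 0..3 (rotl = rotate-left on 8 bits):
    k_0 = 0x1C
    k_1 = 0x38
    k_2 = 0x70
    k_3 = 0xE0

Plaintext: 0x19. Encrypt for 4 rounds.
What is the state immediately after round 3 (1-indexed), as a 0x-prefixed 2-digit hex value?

0x79

s_0 = plaintext = 0x19
s_1 = Round(s_0, k_0) = 0x62
s_2 = Round(s_1, k_1) = 0x07
s_3 = Round(s_2, k_2) = 0x79
s_4 = Round(s_3, k_3) = 0x0D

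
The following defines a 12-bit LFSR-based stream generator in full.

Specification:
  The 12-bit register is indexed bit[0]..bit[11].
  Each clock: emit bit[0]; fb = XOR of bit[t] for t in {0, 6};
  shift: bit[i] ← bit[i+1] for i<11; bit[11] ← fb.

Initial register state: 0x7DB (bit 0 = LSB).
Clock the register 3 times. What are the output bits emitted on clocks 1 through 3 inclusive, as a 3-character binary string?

110

reg_0 = 0x7DB
clock 1: out=1, reg = 0x3ED
clock 2: out=1, reg = 0x1F6
clock 3: out=0, reg = 0x8FB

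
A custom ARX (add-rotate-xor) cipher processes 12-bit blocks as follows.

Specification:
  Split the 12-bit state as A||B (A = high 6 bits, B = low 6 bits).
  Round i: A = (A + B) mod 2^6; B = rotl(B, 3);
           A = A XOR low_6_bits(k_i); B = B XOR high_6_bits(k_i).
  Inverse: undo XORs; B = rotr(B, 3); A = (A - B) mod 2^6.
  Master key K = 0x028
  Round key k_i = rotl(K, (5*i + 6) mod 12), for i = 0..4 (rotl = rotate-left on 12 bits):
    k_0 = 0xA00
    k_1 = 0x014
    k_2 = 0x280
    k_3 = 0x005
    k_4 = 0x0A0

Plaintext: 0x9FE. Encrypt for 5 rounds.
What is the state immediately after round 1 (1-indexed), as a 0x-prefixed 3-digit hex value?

s_0 = plaintext = 0x9FE
s_1 = Round(s_0, k_0) = 0x95F
s_2 = Round(s_1, k_1) = 0x43B
s_3 = Round(s_2, k_2) = 0x2D5
s_4 = Round(s_3, k_3) = 0x96A
s_5 = Round(s_4, k_4) = 0xBD7

0x95F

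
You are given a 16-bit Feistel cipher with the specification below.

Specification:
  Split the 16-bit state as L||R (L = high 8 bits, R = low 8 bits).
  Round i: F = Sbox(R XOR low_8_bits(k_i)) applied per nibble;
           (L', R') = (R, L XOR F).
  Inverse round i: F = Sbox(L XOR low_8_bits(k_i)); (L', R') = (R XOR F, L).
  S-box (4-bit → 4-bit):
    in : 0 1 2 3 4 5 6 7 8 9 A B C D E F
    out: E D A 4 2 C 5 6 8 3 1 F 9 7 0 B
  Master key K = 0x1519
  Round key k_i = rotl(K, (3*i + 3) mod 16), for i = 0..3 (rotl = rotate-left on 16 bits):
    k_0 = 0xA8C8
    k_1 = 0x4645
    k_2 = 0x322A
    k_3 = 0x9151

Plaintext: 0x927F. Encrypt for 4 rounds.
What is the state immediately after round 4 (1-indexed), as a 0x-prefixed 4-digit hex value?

s_0 = plaintext = 0x927F
s_1 = Round(s_0, k_0) = 0x7F64
s_2 = Round(s_1, k_1) = 0x64D2
s_3 = Round(s_2, k_2) = 0xD2DC
s_4 = Round(s_3, k_3) = 0xDC55

0xDC55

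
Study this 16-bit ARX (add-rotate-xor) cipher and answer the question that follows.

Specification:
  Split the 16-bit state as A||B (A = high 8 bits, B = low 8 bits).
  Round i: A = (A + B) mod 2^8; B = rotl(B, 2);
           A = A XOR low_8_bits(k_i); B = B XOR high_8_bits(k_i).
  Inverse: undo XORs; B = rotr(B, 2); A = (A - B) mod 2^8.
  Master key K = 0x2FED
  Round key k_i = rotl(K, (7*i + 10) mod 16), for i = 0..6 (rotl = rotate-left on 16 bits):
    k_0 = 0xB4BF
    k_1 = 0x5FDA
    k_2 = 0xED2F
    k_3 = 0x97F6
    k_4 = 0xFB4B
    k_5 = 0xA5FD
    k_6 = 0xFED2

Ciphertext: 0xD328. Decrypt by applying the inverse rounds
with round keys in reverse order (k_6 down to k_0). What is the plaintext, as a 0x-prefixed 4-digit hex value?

0xDF07

s_0 = ciphertext = 0xD328
s_1 = InvRound(s_0, k_6) = 0x4CB5
s_2 = InvRound(s_1, k_5) = 0xAD04
s_3 = InvRound(s_2, k_4) = 0xE7FF
s_4 = InvRound(s_3, k_3) = 0xF71A
s_5 = InvRound(s_4, k_2) = 0xDBFD
s_6 = InvRound(s_5, k_1) = 0x59A8
s_7 = InvRound(s_6, k_0) = 0xDF07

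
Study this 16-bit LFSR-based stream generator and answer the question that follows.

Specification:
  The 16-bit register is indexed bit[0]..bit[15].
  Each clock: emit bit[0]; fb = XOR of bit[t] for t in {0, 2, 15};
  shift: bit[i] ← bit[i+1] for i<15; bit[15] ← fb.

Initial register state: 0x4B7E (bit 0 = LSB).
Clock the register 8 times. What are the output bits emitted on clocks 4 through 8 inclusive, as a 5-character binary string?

reg_0 = 0x4B7E
clock 1: out=0, reg = 0xA5BF
clock 2: out=1, reg = 0xD2DF
clock 3: out=1, reg = 0xE96F
clock 4: out=1, reg = 0xF4B7
clock 5: out=1, reg = 0xFA5B
clock 6: out=1, reg = 0x7D2D
clock 7: out=1, reg = 0x3E96
clock 8: out=0, reg = 0x9F4B

11110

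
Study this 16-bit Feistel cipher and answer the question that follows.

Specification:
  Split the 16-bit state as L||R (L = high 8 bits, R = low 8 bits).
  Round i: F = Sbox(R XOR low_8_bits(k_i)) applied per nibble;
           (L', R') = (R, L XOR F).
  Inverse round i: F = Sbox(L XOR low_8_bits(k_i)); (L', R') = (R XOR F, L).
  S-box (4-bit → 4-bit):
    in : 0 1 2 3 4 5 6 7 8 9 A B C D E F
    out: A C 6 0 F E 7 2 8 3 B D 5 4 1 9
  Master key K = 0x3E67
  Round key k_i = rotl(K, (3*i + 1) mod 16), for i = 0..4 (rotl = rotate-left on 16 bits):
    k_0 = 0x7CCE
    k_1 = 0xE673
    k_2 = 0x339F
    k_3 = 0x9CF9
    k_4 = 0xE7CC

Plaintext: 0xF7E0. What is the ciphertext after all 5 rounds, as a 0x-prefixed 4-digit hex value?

0x3E7C

s_0 = plaintext = 0xF7E0
s_1 = Round(s_0, k_0) = 0xE096
s_2 = Round(s_1, k_1) = 0x96FE
s_3 = Round(s_2, k_2) = 0xFEEA
s_4 = Round(s_3, k_3) = 0xEA3E
s_5 = Round(s_4, k_4) = 0x3E7C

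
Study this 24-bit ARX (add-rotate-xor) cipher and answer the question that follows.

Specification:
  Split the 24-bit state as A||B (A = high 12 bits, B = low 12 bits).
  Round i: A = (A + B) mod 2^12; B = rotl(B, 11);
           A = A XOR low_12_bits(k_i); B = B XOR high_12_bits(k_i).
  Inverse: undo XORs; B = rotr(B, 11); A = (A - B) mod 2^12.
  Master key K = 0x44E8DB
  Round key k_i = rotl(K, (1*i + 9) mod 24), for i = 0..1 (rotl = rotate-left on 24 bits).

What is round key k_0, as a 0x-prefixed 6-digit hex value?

K = 0x44E8DB
k_0 = rotl(K, (1*0+9) mod 24) = rotl(K, 9) = 0xD1B689

0xD1B689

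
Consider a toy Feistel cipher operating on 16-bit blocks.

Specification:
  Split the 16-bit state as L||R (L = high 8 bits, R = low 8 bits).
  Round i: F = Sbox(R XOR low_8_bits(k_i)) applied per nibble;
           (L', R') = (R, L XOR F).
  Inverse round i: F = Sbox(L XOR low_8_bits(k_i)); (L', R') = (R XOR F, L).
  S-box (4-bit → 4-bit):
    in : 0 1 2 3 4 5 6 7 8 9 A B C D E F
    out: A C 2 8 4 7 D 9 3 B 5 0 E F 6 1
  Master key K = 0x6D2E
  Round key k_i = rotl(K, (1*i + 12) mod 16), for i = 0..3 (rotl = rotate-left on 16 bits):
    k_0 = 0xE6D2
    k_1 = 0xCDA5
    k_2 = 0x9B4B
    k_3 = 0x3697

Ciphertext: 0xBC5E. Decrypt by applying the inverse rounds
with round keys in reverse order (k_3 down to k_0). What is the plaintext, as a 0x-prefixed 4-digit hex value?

s_0 = ciphertext = 0xBC5E
s_1 = InvRound(s_0, k_3) = 0x7EBC
s_2 = InvRound(s_1, k_2) = 0x3B7E
s_3 = InvRound(s_2, k_1) = 0xC83B
s_4 = InvRound(s_3, k_0) = 0xFEC8

0xFEC8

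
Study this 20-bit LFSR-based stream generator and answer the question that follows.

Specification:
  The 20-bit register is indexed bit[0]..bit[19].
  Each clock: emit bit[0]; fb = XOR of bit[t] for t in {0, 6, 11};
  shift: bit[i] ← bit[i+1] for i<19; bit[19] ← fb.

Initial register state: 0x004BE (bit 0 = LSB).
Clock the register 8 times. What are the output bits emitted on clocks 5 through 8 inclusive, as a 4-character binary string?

1101

reg_0 = 0x004BE
clock 1: out=0, reg = 0x0025F
clock 2: out=1, reg = 0x0012F
clock 3: out=1, reg = 0x80097
clock 4: out=1, reg = 0xC004B
clock 5: out=1, reg = 0x60025
clock 6: out=1, reg = 0xB0012
clock 7: out=0, reg = 0x58009
clock 8: out=1, reg = 0xAC004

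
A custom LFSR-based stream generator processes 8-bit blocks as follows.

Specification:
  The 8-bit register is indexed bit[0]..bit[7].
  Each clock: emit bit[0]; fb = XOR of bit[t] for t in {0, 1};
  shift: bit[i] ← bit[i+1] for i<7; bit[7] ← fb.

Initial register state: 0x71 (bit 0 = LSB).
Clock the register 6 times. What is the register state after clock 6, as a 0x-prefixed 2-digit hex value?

0x25

reg_0 = 0x71
clock 1: out=1, reg = 0xB8
clock 2: out=0, reg = 0x5C
clock 3: out=0, reg = 0x2E
clock 4: out=0, reg = 0x97
clock 5: out=1, reg = 0x4B
clock 6: out=1, reg = 0x25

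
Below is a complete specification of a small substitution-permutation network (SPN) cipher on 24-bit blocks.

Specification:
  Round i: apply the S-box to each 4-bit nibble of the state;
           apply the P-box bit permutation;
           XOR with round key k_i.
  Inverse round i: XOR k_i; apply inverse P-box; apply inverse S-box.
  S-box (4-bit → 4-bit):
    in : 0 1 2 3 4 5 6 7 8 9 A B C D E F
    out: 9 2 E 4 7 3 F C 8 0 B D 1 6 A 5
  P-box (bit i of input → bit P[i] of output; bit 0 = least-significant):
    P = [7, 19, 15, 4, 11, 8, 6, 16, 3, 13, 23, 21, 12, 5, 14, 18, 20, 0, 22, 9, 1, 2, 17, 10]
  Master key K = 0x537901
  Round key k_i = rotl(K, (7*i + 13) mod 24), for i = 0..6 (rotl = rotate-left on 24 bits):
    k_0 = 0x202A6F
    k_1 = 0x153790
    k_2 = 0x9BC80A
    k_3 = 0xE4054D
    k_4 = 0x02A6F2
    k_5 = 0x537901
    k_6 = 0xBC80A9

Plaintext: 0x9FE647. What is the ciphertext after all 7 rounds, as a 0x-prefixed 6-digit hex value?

0xC23593

s_0 = plaintext = 0x9FE647
s_1 = Round(s_0, k_0) = 0xD48317
s_2 = Round(s_1, k_1) = 0xC3B685
s_3 = Round(s_2, k_2) = 0x76B880
s_4 = Round(s_3, k_3) = 0x9353DC
s_5 = Round(s_4, k_4) = 0xC2B712
s_6 = Round(s_5, k_5) = 0xBFAA12
s_7 = Round(s_6, k_6) = 0xC23593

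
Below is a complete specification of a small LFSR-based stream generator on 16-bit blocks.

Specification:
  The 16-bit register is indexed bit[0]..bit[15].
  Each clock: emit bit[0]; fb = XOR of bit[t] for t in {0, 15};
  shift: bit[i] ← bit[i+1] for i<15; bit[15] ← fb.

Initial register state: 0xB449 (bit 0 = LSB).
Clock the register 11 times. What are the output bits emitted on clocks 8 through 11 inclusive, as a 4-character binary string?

reg_0 = 0xB449
clock 1: out=1, reg = 0x5A24
clock 2: out=0, reg = 0x2D12
clock 3: out=0, reg = 0x1689
clock 4: out=1, reg = 0x8B44
clock 5: out=0, reg = 0xC5A2
clock 6: out=0, reg = 0xE2D1
clock 7: out=1, reg = 0x7168
clock 8: out=0, reg = 0x38B4
clock 9: out=0, reg = 0x1C5A
clock 10: out=0, reg = 0x0E2D
clock 11: out=1, reg = 0x8716

0001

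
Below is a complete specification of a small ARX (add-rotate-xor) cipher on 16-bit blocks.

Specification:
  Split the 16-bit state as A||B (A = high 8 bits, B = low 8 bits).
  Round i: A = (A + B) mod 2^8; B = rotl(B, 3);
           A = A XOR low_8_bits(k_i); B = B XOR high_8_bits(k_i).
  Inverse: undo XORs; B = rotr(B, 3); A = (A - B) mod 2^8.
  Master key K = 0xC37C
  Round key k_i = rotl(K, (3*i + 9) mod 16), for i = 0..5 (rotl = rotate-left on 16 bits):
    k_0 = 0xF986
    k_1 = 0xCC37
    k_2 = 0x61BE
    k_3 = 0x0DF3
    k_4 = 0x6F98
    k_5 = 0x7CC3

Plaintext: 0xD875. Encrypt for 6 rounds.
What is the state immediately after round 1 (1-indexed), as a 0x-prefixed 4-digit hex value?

0xCB52

s_0 = plaintext = 0xD875
s_1 = Round(s_0, k_0) = 0xCB52
s_2 = Round(s_1, k_1) = 0x2A5E
s_3 = Round(s_2, k_2) = 0x3693
s_4 = Round(s_3, k_3) = 0x3A91
s_5 = Round(s_4, k_4) = 0x53E3
s_6 = Round(s_5, k_5) = 0xF563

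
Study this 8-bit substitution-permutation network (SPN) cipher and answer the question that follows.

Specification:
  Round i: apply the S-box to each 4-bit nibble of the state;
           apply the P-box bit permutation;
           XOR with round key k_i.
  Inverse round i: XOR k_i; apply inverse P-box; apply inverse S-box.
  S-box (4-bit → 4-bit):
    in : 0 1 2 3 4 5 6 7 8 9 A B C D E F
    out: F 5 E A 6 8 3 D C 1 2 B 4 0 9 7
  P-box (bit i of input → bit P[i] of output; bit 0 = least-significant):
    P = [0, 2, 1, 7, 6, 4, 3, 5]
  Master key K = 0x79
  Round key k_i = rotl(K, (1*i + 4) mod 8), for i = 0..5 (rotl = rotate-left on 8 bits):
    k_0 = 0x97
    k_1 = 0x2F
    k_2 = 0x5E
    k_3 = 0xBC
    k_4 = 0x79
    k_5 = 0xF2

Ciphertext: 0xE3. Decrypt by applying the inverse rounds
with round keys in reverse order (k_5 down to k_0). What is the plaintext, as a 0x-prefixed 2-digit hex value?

0x47

s_0 = ciphertext = 0xE3
s_1 = InvRound(s_0, k_5) = 0xA9
s_2 = InvRound(s_1, k_4) = 0x65
s_3 = InvRound(s_2, k_3) = 0xFE
s_4 = InvRound(s_3, k_2) = 0x55
s_5 = InvRound(s_4, k_1) = 0x0C
s_6 = InvRound(s_5, k_0) = 0x47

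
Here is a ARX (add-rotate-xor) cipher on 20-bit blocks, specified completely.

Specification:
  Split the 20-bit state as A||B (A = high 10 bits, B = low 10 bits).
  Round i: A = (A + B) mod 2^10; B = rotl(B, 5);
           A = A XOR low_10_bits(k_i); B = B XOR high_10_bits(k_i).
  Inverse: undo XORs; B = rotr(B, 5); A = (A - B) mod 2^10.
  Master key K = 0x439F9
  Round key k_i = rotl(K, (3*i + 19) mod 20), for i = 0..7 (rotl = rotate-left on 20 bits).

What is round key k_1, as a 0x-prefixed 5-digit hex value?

0x0E7E5

K = 0x439F9
k_0 = rotl(K, (3*0+19) mod 20) = rotl(K, 19) = 0xA1CFC
k_1 = rotl(K, (3*1+19) mod 20) = rotl(K, 2) = 0x0E7E5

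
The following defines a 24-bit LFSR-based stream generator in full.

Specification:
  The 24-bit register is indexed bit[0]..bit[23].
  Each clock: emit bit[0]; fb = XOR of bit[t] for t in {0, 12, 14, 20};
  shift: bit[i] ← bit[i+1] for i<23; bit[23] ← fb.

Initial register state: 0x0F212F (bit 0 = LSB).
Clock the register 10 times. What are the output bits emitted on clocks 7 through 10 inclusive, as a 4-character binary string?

reg_0 = 0x0F212F
clock 1: out=1, reg = 0x879097
clock 2: out=1, reg = 0x43C84B
clock 3: out=1, reg = 0x21E425
clock 4: out=1, reg = 0x10F212
clock 5: out=0, reg = 0x887909
clock 6: out=1, reg = 0xC43C84
clock 7: out=0, reg = 0xE21E42
clock 8: out=0, reg = 0xF10F21
clock 9: out=1, reg = 0x788790
clock 10: out=0, reg = 0xBC43C8

0010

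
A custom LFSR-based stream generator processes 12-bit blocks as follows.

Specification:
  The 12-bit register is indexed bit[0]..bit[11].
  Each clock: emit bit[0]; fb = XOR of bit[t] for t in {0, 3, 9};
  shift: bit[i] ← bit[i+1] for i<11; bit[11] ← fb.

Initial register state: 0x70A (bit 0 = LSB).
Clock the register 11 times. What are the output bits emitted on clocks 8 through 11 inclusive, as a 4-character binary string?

0111

reg_0 = 0x70A
clock 1: out=0, reg = 0x385
clock 2: out=1, reg = 0x1C2
clock 3: out=0, reg = 0x0E1
clock 4: out=1, reg = 0x870
clock 5: out=0, reg = 0x438
clock 6: out=0, reg = 0xA1C
clock 7: out=0, reg = 0x50E
clock 8: out=0, reg = 0xA87
clock 9: out=1, reg = 0x543
clock 10: out=1, reg = 0xAA1
clock 11: out=1, reg = 0x550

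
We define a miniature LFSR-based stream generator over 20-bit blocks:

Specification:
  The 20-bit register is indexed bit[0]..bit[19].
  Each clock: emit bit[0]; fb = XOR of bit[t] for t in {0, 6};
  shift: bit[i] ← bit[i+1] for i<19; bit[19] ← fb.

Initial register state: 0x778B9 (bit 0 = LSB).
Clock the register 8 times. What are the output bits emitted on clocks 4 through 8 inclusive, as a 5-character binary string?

reg_0 = 0x778B9
clock 1: out=1, reg = 0xBBC5C
clock 2: out=0, reg = 0xDDE2E
clock 3: out=0, reg = 0x6EF17
clock 4: out=1, reg = 0xB778B
clock 5: out=1, reg = 0xDBBC5
clock 6: out=1, reg = 0x6DDE2
clock 7: out=0, reg = 0xB6EF1
clock 8: out=1, reg = 0x5B778

11101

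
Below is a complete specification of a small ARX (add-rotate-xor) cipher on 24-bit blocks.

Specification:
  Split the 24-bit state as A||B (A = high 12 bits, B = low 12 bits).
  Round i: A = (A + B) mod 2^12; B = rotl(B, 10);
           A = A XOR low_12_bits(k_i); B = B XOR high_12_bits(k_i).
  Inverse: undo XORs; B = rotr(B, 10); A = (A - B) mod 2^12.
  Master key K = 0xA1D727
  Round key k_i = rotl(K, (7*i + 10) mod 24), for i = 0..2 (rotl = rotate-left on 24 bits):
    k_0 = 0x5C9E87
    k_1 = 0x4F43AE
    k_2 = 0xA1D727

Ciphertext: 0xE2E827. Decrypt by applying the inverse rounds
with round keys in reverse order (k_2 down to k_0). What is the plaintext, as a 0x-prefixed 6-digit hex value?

s_0 = ciphertext = 0xE2E827
s_1 = InvRound(s_0, k_2) = 0x0218E8
s_2 = InvRound(s_1, k_1) = 0x31C073
s_3 = InvRound(s_2, k_0) = 0x6B26E9

0x6B26E9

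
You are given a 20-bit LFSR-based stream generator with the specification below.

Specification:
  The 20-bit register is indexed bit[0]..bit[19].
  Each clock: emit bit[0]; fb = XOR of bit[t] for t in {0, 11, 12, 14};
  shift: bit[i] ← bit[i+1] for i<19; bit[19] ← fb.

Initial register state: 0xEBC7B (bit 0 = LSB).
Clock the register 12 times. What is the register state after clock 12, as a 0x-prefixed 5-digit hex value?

0x53DEB

reg_0 = 0xEBC7B
clock 1: out=1, reg = 0xF5E3D
clock 2: out=1, reg = 0x7AF1E
clock 3: out=0, reg = 0xBD78F
clock 4: out=1, reg = 0xDEBC7
clock 5: out=1, reg = 0xEF5E3
clock 6: out=1, reg = 0xF7AF1
clock 7: out=1, reg = 0x7BD78
clock 8: out=0, reg = 0x3DEBC
clock 9: out=0, reg = 0x9EF5E
clock 10: out=0, reg = 0x4F7AF
clock 11: out=1, reg = 0xA7BD7
clock 12: out=1, reg = 0x53DEB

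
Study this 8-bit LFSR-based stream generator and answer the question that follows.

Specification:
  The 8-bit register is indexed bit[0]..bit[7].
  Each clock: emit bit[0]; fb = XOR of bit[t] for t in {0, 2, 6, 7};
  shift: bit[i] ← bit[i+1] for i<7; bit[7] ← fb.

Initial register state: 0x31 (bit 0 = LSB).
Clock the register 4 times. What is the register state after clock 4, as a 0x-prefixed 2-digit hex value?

0xF3

reg_0 = 0x31
clock 1: out=1, reg = 0x98
clock 2: out=0, reg = 0xCC
clock 3: out=0, reg = 0xE6
clock 4: out=0, reg = 0xF3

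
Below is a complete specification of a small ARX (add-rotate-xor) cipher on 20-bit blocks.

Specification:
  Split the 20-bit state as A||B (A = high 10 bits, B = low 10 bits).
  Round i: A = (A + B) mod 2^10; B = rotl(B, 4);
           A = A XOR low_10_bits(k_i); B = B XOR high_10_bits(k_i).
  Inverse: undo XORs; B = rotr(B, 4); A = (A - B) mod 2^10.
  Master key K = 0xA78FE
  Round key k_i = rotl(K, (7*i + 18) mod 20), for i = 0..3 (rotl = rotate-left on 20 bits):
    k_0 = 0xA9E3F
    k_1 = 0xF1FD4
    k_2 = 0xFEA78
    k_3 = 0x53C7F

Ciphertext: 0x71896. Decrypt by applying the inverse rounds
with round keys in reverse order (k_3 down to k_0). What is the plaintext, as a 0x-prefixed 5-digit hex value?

0x5999C

s_0 = ciphertext = 0x71896
s_1 = InvRound(s_0, k_3) = 0xD725D
s_2 = InvRound(s_1, k_2) = 0xD29DA
s_3 = InvRound(s_2, k_1) = 0x4F761
s_4 = InvRound(s_3, k_0) = 0x5999C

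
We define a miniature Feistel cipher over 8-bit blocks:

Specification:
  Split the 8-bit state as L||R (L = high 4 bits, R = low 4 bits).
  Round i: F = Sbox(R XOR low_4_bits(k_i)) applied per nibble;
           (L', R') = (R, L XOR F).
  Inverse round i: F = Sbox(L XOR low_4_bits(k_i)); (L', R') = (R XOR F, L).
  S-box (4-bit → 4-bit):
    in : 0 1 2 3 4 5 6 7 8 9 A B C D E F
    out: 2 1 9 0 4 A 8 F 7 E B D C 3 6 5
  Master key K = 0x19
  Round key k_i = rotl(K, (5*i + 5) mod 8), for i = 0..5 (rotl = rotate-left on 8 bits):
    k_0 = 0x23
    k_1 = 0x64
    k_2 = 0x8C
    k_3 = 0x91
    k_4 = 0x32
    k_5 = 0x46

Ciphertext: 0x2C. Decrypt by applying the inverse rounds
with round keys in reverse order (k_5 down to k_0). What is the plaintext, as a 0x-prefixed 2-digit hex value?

s_0 = ciphertext = 0x2C
s_1 = InvRound(s_0, k_5) = 0x82
s_2 = InvRound(s_1, k_4) = 0x98
s_3 = InvRound(s_2, k_3) = 0xF9
s_4 = InvRound(s_3, k_2) = 0x9F
s_5 = InvRound(s_4, k_1) = 0xC9
s_6 = InvRound(s_5, k_0) = 0xCC

0xCC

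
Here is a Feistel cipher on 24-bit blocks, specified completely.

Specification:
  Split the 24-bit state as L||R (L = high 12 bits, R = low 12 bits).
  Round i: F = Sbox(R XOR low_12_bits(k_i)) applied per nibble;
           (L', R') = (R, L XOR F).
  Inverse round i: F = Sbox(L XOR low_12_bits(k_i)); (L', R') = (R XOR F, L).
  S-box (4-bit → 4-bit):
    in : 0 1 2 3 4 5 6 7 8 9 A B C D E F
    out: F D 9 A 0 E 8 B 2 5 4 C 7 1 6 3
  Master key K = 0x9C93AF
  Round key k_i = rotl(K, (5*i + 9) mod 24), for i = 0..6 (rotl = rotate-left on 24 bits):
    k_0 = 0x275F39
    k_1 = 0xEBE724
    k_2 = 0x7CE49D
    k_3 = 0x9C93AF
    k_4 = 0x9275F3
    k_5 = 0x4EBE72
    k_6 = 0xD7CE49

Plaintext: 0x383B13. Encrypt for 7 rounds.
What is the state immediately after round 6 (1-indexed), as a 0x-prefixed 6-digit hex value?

0x095740

s_0 = plaintext = 0x383B13
s_1 = Round(s_0, k_0) = 0xB13317
s_2 = Round(s_1, k_1) = 0x317BB9
s_3 = Round(s_2, k_2) = 0xBB9087
s_4 = Round(s_3, k_3) = 0x08712B
s_5 = Round(s_4, k_4) = 0x12B095
s_6 = Round(s_5, k_5) = 0x095740
s_7 = Round(s_6, k_6) = 0x740560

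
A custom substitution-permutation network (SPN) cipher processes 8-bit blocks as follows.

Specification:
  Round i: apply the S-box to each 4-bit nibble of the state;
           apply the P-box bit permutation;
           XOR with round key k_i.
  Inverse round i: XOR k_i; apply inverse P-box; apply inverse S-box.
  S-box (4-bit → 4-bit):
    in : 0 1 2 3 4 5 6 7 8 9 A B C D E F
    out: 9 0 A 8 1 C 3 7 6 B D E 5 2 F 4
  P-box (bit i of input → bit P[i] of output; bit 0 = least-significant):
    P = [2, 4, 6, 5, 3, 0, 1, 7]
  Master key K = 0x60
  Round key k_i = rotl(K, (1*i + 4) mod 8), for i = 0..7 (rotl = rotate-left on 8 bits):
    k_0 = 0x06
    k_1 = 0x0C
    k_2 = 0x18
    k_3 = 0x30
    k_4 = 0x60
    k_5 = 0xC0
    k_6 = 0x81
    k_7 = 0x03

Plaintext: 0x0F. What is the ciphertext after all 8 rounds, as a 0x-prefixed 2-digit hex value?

0x6D

s_0 = plaintext = 0x0F
s_1 = Round(s_0, k_0) = 0xCE
s_2 = Round(s_1, k_1) = 0x72
s_3 = Round(s_2, k_2) = 0x23
s_4 = Round(s_3, k_3) = 0x91
s_5 = Round(s_4, k_4) = 0xE9
s_6 = Round(s_5, k_5) = 0x7F
s_7 = Round(s_6, k_6) = 0xCA
s_8 = Round(s_7, k_7) = 0x6D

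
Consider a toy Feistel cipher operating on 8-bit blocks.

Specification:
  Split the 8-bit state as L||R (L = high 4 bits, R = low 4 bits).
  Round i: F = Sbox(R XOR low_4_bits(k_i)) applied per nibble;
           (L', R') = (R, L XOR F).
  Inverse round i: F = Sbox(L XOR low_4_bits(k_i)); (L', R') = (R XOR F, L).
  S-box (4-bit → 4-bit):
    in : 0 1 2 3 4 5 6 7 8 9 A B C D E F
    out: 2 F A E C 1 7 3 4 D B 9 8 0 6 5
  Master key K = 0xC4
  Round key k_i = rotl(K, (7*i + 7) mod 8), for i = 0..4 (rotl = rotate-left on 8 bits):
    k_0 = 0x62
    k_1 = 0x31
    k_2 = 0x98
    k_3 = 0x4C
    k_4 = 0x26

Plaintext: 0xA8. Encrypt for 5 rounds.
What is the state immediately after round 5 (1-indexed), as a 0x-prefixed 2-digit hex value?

s_0 = plaintext = 0xA8
s_1 = Round(s_0, k_0) = 0x81
s_2 = Round(s_1, k_1) = 0x1A
s_3 = Round(s_2, k_2) = 0xAB
s_4 = Round(s_3, k_3) = 0xB9
s_5 = Round(s_4, k_4) = 0x9E

0x9E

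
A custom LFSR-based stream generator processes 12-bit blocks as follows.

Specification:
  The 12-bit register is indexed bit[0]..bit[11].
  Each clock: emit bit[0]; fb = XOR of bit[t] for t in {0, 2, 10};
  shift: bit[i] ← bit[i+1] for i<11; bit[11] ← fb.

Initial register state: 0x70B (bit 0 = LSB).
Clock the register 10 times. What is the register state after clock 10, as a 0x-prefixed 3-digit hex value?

0xDA1

reg_0 = 0x70B
clock 1: out=1, reg = 0x385
clock 2: out=1, reg = 0x1C2
clock 3: out=0, reg = 0x0E1
clock 4: out=1, reg = 0x870
clock 5: out=0, reg = 0x438
clock 6: out=0, reg = 0xA1C
clock 7: out=0, reg = 0xD0E
clock 8: out=0, reg = 0x687
clock 9: out=1, reg = 0xB43
clock 10: out=1, reg = 0xDA1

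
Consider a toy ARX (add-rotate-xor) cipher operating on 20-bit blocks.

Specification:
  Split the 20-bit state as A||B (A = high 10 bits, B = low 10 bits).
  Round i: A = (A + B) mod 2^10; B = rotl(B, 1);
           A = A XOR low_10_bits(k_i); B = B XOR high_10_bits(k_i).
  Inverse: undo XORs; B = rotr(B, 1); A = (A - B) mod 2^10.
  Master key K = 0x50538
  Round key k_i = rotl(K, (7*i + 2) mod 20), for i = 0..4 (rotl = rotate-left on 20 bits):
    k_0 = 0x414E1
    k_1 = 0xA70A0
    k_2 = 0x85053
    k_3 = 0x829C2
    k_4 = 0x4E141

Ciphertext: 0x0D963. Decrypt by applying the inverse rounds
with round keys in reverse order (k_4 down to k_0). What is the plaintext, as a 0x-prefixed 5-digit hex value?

s_0 = ciphertext = 0x0D963
s_1 = InvRound(s_0, k_4) = 0xD2A2D
s_2 = InvRound(s_1, k_3) = 0x1D613
s_3 = InvRound(s_2, k_2) = 0x88E03
s_4 = InvRound(s_3, k_1) = 0x0D24F
s_5 = InvRound(s_4, k_0) = 0xCC1A5

0xCC1A5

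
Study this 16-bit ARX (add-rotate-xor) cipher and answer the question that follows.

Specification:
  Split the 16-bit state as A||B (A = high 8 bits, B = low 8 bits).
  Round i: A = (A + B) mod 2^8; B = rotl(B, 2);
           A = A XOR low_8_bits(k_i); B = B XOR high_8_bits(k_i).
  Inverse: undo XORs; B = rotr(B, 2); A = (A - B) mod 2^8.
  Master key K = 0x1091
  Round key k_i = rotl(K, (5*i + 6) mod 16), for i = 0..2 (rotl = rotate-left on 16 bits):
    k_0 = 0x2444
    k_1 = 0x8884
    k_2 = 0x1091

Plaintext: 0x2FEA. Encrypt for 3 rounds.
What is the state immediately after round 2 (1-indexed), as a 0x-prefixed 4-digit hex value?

s_0 = plaintext = 0x2FEA
s_1 = Round(s_0, k_0) = 0x5D8F
s_2 = Round(s_1, k_1) = 0x68B6
s_3 = Round(s_2, k_2) = 0x8FCA

0x68B6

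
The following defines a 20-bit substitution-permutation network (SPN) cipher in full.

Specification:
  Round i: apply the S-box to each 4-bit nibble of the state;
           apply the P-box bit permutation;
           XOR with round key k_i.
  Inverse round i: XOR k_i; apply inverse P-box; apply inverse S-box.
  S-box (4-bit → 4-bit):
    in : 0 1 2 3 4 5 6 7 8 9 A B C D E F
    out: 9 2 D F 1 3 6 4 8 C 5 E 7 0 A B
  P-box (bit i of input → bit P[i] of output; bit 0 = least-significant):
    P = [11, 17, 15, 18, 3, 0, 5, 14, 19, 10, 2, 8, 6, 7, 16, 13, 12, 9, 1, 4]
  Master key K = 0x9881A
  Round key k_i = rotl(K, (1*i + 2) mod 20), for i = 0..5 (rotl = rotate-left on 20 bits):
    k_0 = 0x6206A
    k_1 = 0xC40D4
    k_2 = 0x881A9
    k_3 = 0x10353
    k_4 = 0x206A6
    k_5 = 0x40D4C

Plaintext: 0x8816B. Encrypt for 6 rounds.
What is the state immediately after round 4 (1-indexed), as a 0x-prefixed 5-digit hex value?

s_0 = plaintext = 0x8816B
s_1 = Round(s_0, k_0) = 0x0845B
s_2 = Round(s_1, k_1) = 0x2F0CD
s_3 = Round(s_2, k_2) = 0x0B052
s_4 = Round(s_3, k_3) = 0xCBACA
s_5 = Round(s_4, k_4) = 0xBBC09
s_6 = Round(s_5, k_5) = 0x9EBD2

0xCBACA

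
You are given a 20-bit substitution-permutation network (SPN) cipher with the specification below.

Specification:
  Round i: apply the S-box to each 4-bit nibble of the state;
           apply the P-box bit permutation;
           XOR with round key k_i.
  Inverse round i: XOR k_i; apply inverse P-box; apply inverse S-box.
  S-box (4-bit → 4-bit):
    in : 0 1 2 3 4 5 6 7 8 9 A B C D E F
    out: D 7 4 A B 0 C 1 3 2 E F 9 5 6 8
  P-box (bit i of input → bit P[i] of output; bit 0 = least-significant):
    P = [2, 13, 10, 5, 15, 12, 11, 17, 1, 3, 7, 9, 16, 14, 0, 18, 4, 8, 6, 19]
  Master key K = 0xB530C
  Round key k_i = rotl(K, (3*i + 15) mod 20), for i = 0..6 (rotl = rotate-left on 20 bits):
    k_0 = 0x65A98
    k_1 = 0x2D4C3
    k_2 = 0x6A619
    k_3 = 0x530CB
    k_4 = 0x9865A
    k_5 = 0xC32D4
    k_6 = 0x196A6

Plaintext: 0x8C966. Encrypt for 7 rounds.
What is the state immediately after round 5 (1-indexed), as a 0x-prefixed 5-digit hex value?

0x6175E

s_0 = plaintext = 0x8C966
s_1 = Round(s_0, k_0) = 0x157A0
s_2 = Round(s_1, k_1) = 0x0C9B5
s_3 = Round(s_2, k_2) = 0x93E41
s_4 = Round(s_3, k_3) = 0x3C547
s_5 = Round(s_4, k_4) = 0x6175E
s_6 = Round(s_5, k_5) = 0x55697
s_7 = Round(s_6, k_6) = 0x18422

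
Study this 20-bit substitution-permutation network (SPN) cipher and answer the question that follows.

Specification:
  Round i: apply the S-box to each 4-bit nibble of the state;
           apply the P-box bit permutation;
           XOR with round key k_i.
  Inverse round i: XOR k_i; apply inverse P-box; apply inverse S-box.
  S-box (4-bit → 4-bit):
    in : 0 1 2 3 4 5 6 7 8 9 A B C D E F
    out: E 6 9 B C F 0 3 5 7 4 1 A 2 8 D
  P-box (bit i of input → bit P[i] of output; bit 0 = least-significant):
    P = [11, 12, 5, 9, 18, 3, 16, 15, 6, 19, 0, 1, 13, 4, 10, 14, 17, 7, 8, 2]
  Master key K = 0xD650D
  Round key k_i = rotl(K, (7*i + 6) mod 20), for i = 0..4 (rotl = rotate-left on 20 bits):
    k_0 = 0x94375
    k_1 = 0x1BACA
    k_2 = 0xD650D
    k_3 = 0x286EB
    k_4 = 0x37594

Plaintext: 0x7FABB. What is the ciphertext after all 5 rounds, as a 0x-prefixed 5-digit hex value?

0xCF081

s_0 = plaintext = 0x7FABB
s_1 = Round(s_0, k_0) = 0xF2FF4
s_2 = Round(s_1, k_1) = 0x659AD
s_3 = Round(s_2, k_2) = 0x4115C
s_4 = Round(s_3, k_3) = 0xF11F6
s_5 = Round(s_4, k_4) = 0xCF081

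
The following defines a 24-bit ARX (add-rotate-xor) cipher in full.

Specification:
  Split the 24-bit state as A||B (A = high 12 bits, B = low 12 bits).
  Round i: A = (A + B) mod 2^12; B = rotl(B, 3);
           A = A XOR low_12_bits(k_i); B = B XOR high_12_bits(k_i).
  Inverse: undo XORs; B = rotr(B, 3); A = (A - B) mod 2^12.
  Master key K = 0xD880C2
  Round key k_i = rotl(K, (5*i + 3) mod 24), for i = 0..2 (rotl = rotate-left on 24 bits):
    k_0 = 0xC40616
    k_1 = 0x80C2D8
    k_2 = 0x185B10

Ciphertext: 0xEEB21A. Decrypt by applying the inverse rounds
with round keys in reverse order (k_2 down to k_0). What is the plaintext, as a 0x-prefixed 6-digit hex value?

s_0 = ciphertext = 0xEEB21A
s_1 = InvRound(s_0, k_2) = 0x788E73
s_2 = InvRound(s_1, k_1) = 0x681ECF
s_3 = InvRound(s_2, k_0) = 0x246E51

0x246E51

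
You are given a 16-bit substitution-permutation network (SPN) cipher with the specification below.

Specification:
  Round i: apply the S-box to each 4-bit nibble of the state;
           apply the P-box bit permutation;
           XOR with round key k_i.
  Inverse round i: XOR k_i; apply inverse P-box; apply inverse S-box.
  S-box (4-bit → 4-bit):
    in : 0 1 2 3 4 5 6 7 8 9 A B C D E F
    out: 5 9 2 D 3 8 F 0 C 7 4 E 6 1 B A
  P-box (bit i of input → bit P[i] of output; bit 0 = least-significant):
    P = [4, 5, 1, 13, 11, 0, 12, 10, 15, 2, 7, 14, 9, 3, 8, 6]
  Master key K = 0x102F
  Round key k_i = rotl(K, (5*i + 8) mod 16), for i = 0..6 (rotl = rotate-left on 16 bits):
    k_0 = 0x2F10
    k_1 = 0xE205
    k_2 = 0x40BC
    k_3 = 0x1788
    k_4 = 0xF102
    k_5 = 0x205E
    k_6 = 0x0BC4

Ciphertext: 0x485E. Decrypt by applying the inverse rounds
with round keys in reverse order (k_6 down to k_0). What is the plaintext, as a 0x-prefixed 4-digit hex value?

s_0 = ciphertext = 0x485E
s_1 = InvRound(s_0, k_6) = 0x9870
s_2 = InvRound(s_1, k_5) = 0x240B
s_3 = InvRound(s_2, k_4) = 0xC1B7
s_4 = InvRound(s_3, k_3) = 0x4EB9
s_5 = InvRound(s_4, k_2) = 0xD2E7
s_6 = InvRound(s_5, k_1) = 0x5AAB
s_7 = InvRound(s_6, k_0) = 0xC8B6

0xC8B6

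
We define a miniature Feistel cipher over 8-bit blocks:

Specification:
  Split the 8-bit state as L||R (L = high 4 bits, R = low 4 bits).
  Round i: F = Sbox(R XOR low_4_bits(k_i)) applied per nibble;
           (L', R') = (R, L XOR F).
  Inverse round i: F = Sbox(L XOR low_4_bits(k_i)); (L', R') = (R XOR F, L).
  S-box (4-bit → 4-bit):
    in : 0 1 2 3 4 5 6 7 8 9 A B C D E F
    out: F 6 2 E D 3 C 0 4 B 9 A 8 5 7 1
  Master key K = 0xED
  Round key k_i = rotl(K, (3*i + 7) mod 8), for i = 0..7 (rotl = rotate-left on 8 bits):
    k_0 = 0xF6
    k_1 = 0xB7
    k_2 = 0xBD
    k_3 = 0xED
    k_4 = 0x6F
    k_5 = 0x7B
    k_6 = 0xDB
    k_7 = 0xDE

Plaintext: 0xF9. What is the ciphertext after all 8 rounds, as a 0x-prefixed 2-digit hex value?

s_0 = plaintext = 0xF9
s_1 = Round(s_0, k_0) = 0x9E
s_2 = Round(s_1, k_1) = 0xE2
s_3 = Round(s_2, k_2) = 0x2F
s_4 = Round(s_3, k_3) = 0xF0
s_5 = Round(s_4, k_4) = 0x0E
s_6 = Round(s_5, k_5) = 0xE3
s_7 = Round(s_6, k_6) = 0x3A
s_8 = Round(s_7, k_7) = 0xAE

0xAE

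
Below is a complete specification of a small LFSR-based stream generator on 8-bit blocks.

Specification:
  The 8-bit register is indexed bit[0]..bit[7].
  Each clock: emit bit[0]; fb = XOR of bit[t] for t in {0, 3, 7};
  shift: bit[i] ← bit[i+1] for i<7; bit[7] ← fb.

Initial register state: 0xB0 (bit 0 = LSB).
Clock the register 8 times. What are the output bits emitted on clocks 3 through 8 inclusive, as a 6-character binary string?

reg_0 = 0xB0
clock 1: out=0, reg = 0xD8
clock 2: out=0, reg = 0x6C
clock 3: out=0, reg = 0xB6
clock 4: out=0, reg = 0xDB
clock 5: out=1, reg = 0xED
clock 6: out=1, reg = 0xF6
clock 7: out=0, reg = 0xFB
clock 8: out=1, reg = 0xFD

001101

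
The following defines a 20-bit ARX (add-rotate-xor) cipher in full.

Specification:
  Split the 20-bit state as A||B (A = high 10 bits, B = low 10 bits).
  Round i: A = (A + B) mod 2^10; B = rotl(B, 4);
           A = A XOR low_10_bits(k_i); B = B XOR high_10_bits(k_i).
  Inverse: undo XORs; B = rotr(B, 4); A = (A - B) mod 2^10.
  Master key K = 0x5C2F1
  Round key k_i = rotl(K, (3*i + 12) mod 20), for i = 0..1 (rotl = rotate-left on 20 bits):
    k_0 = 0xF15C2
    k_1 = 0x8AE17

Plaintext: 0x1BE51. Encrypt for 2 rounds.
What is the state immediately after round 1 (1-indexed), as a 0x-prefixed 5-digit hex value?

0xC0ADC

s_0 = plaintext = 0x1BE51
s_1 = Round(s_0, k_0) = 0xC0ADC
s_2 = Round(s_1, k_1) = 0xF27E0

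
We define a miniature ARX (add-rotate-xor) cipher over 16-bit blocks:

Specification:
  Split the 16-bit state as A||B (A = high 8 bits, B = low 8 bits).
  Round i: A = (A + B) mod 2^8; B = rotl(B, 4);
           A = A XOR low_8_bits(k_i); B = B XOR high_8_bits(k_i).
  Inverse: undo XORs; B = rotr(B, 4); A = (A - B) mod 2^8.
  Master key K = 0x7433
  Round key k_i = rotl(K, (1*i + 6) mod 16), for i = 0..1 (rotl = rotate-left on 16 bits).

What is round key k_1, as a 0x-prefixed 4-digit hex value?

K = 0x7433
k_0 = rotl(K, (1*0+6) mod 16) = rotl(K, 6) = 0x0CDD
k_1 = rotl(K, (1*1+6) mod 16) = rotl(K, 7) = 0x19BA

0x19BA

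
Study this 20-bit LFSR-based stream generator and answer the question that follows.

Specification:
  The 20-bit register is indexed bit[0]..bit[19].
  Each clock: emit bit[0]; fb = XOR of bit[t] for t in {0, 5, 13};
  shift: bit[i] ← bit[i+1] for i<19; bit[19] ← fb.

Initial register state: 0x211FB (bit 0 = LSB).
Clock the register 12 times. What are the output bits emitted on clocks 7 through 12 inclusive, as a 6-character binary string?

reg_0 = 0x211FB
clock 1: out=1, reg = 0x108FD
clock 2: out=1, reg = 0x0847E
clock 3: out=0, reg = 0x8423F
clock 4: out=1, reg = 0x4211F
clock 5: out=1, reg = 0x2108F
clock 6: out=1, reg = 0x90847
clock 7: out=1, reg = 0xC8423
clock 8: out=1, reg = 0x64211
clock 9: out=1, reg = 0xB2108
clock 10: out=0, reg = 0xD9084
clock 11: out=0, reg = 0x6C842
clock 12: out=0, reg = 0x36421

111000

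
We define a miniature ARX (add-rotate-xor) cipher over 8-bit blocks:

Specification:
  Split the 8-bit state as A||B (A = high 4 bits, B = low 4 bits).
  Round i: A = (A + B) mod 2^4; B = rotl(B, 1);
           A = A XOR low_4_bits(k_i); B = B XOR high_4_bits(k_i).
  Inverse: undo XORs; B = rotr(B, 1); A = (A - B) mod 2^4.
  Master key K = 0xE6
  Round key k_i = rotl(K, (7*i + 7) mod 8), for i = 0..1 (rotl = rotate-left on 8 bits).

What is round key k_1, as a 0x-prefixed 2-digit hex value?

0xB9

K = 0xE6
k_0 = rotl(K, (7*0+7) mod 8) = rotl(K, 7) = 0x73
k_1 = rotl(K, (7*1+7) mod 8) = rotl(K, 6) = 0xB9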